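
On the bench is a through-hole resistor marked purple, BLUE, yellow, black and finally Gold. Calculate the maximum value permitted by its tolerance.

802.2 Ω

Violet → 7 (first significant figure)
Blue → 6 (second significant figure)
Yellow → 4 (third significant figure)
Black → ×1 multiplier
Gold → ±5% tolerance
764 × 1 = 764 Ω
Maximum = 764 × (1 + 5/100) = 802.2 Ω.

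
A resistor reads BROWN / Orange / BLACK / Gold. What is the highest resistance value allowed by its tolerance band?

13.65 Ω

Brown → 1 (first significant figure)
Orange → 3 (second significant figure)
Black → ×1 multiplier
Gold → ±5% tolerance
13 × 1 = 13 Ω
Highest = 13 × (1 + 5/100) = 13.65 Ω.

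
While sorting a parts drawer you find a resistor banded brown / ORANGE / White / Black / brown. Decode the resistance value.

139 Ω

Brown → 1 (first significant figure)
Orange → 3 (second significant figure)
White → 9 (third significant figure)
Black → ×1 multiplier
139 × 1 = 139 Ω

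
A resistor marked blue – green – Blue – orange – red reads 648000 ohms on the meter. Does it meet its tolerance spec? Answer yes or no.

yes

Blue → 6 (first significant figure)
Green → 5 (second significant figure)
Blue → 6 (third significant figure)
Orange → ×10^3 multiplier
Red → ±2% tolerance
656 × 1000 = 656000 Ω
Allowed range: 642880 Ω to 669120 Ω.
648000 ohms lies inside that range.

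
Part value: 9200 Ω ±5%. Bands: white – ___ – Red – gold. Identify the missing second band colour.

9200 Ω = 92 × 10^2.
The second band gives digit 2 of the significand, and 2 is red.

red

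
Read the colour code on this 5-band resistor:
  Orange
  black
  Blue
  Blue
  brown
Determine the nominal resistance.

Orange → 3 (first significant figure)
Black → 0 (second significant figure)
Blue → 6 (third significant figure)
Blue → ×10^6 multiplier
306 × 1000000 = 306000000 Ω

306000000 Ω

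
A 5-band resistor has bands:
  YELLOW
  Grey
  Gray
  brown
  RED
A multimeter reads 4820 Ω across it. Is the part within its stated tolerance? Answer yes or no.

yes

Yellow → 4 (first significant figure)
Grey → 8 (second significant figure)
Grey → 8 (third significant figure)
Brown → ×10 multiplier
Red → ±2% tolerance
488 × 10 = 4880 Ω
Allowed range: 4782.4 Ω to 4977.6 Ω.
4820 Ω lies inside that range.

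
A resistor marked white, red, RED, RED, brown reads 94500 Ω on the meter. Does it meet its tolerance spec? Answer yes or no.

no

White → 9 (first significant figure)
Red → 2 (second significant figure)
Red → 2 (third significant figure)
Red → ×10^2 multiplier
Brown → ±1% tolerance
922 × 100 = 92200 Ω
Allowed range: 91278 Ω to 93122 Ω.
94500 Ω lies outside that range.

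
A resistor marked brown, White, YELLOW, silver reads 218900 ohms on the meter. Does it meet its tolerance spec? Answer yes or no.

Brown → 1 (first significant figure)
White → 9 (second significant figure)
Yellow → ×10^4 multiplier
Silver → ±10% tolerance
19 × 10000 = 190000 Ω
Allowed range: 171000 Ω to 209000 Ω.
218900 ohms lies outside that range.

no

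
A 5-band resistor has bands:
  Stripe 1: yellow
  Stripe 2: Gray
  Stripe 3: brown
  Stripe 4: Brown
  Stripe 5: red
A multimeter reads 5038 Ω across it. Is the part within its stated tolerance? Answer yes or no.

Yellow → 4 (first significant figure)
Grey → 8 (second significant figure)
Brown → 1 (third significant figure)
Brown → ×10 multiplier
Red → ±2% tolerance
481 × 10 = 4810 Ω
Allowed range: 4713.8 Ω to 4906.2 Ω.
5038 Ω lies outside that range.

no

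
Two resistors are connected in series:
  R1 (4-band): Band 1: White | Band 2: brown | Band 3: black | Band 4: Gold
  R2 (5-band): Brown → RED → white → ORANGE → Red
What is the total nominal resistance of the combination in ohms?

129091 Ω

R1: white, brown → 91; black ×1 → 91 Ω.
R2: brown, red, white → 129; orange ×10^3 → 129000 Ω.
Series: 91 + 129000 = 129091 Ω.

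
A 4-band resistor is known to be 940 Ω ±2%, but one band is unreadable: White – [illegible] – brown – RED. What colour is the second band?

940 Ω = 94 × 10^1.
The second band gives digit 4 of the significand, and 4 is yellow.

yellow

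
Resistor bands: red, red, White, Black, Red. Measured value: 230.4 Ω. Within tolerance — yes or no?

Red → 2 (first significant figure)
Red → 2 (second significant figure)
White → 9 (third significant figure)
Black → ×1 multiplier
Red → ±2% tolerance
229 × 1 = 229 Ω
Allowed range: 224.42 Ω to 233.58 Ω.
230.4 Ω lies inside that range.

yes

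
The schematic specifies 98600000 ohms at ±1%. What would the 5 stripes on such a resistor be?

white, grey, blue, green, brown

98600000 Ω = 986 × 10^5.
9 → white
8 → grey
6 → blue
Multiplier 10^5 → green.
±1% tolerance → brown.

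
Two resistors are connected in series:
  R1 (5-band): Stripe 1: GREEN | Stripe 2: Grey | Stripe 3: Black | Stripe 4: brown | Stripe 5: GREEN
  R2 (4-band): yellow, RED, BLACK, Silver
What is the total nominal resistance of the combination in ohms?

5842 Ω

R1: green, grey, black → 580; brown ×10 → 5800 Ω.
R2: yellow, red → 42; black ×1 → 42 Ω.
Series: 5800 + 42 = 5842 Ω.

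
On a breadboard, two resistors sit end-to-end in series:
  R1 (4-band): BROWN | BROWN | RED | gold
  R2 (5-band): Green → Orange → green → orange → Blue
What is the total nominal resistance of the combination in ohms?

536100 Ω

R1: brown, brown → 11; red ×10^2 → 1100 Ω.
R2: green, orange, green → 535; orange ×10^3 → 535000 Ω.
Series: 1100 + 535000 = 536100 Ω.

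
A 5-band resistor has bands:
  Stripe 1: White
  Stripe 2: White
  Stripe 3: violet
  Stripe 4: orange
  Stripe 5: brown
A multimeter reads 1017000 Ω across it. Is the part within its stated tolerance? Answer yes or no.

no

White → 9 (first significant figure)
White → 9 (second significant figure)
Violet → 7 (third significant figure)
Orange → ×10^3 multiplier
Brown → ±1% tolerance
997 × 1000 = 997000 Ω
Allowed range: 987030 Ω to 1006970 Ω.
1017000 Ω lies outside that range.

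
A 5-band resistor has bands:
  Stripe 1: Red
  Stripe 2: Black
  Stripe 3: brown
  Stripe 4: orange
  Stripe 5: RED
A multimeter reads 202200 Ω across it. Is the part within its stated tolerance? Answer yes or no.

Red → 2 (first significant figure)
Black → 0 (second significant figure)
Brown → 1 (third significant figure)
Orange → ×10^3 multiplier
Red → ±2% tolerance
201 × 1000 = 201000 Ω
Allowed range: 196980 Ω to 205020 Ω.
202200 Ω lies inside that range.

yes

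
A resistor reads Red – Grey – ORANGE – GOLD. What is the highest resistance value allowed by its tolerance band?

29400 Ω

Red → 2 (first significant figure)
Grey → 8 (second significant figure)
Orange → ×10^3 multiplier
Gold → ±5% tolerance
28 × 1000 = 28000 Ω
Highest = 28000 × (1 + 5/100) = 29400 Ω.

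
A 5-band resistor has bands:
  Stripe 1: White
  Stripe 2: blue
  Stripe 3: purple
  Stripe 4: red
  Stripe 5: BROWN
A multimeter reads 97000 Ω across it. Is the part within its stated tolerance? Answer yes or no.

yes

White → 9 (first significant figure)
Blue → 6 (second significant figure)
Violet → 7 (third significant figure)
Red → ×10^2 multiplier
Brown → ±1% tolerance
967 × 100 = 96700 Ω
Allowed range: 95733 Ω to 97667 Ω.
97000 Ω lies inside that range.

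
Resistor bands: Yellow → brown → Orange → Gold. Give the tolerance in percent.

The last band, gold, is the tolerance band.
Gold corresponds to ±5%.

±5%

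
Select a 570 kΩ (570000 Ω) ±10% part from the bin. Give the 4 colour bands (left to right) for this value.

570000 Ω = 57 × 10^4.
5 → green
7 → violet
Multiplier 10^4 → yellow.
±10% tolerance → silver.

green, violet, yellow, silver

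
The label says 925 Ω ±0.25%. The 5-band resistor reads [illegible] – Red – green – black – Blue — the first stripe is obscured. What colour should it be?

white

925 Ω = 925 × 10^0.
The first band gives digit 9 of the significand, and 9 is white.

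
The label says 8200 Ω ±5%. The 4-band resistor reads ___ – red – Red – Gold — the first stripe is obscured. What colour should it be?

grey

8200 Ω = 82 × 10^2.
The first band gives digit 8 of the significand, and 8 is grey.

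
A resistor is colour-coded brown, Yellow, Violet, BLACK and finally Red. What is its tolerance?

±2%

The last band, red, is the tolerance band.
Red corresponds to ±2%.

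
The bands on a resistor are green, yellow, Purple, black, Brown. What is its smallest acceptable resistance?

Green → 5 (first significant figure)
Yellow → 4 (second significant figure)
Violet → 7 (third significant figure)
Black → ×1 multiplier
Brown → ±1% tolerance
547 × 1 = 547 Ω
Smallest = 547 × (1 − 1/100) = 541.53 Ω.

541.53 Ω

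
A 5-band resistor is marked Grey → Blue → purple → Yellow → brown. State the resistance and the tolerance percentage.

8670000 Ω ±1%

Grey → 8 (first significant figure)
Blue → 6 (second significant figure)
Violet → 7 (third significant figure)
Yellow → ×10^4 multiplier
Brown → ±1% tolerance
867 × 10000 = 8670000 Ω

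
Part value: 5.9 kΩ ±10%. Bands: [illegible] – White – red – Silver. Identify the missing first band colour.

5900 Ω = 59 × 10^2.
The first band gives digit 5 of the significand, and 5 is green.

green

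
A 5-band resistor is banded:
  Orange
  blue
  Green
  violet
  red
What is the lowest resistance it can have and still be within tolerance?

3577000000 Ω

Orange → 3 (first significant figure)
Blue → 6 (second significant figure)
Green → 5 (third significant figure)
Violet → ×10^7 multiplier
Red → ±2% tolerance
365 × 10000000 = 3650000000 Ω
Lowest = 3650000000 × (1 − 2/100) = 3577000000 Ω.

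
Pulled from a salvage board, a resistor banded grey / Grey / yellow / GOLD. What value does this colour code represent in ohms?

Grey → 8 (first significant figure)
Grey → 8 (second significant figure)
Yellow → ×10^4 multiplier
88 × 10000 = 880000 Ω

880000 Ω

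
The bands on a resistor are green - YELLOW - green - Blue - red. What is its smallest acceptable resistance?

534100000 Ω

Green → 5 (first significant figure)
Yellow → 4 (second significant figure)
Green → 5 (third significant figure)
Blue → ×10^6 multiplier
Red → ±2% tolerance
545 × 1000000 = 545000000 Ω
Smallest = 545000000 × (1 − 2/100) = 534100000 Ω.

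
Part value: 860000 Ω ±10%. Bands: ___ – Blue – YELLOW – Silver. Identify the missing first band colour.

grey

860000 Ω = 86 × 10^4.
The first band gives digit 8 of the significand, and 8 is grey.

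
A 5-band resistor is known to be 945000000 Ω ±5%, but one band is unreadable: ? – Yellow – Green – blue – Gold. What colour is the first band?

white

945000000 Ω = 945 × 10^6.
The first band gives digit 9 of the significand, and 9 is white.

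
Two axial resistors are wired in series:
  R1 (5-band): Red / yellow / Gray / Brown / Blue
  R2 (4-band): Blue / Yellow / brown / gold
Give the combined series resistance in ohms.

3120 Ω

R1: red, yellow, grey → 248; brown ×10 → 2480 Ω.
R2: blue, yellow → 64; brown ×10 → 640 Ω.
Series: 2480 + 640 = 3120 Ω.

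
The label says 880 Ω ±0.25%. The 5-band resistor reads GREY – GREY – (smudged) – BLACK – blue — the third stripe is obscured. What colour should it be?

black

880 Ω = 880 × 10^0.
The third band gives digit 0 of the significand, and 0 is black.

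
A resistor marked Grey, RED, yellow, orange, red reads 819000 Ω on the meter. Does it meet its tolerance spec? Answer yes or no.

yes

Grey → 8 (first significant figure)
Red → 2 (second significant figure)
Yellow → 4 (third significant figure)
Orange → ×10^3 multiplier
Red → ±2% tolerance
824 × 1000 = 824000 Ω
Allowed range: 807520 Ω to 840480 Ω.
819000 Ω lies inside that range.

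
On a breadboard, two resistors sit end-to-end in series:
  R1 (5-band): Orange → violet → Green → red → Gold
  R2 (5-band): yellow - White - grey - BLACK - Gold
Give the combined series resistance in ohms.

R1: orange, violet, green → 375; red ×10^2 → 37500 Ω.
R2: yellow, white, grey → 498; black ×1 → 498 Ω.
Series: 37500 + 498 = 37998 Ω.

37998 Ω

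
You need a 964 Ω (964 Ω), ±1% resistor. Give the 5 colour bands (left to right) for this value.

964 Ω = 964 × 10^0.
9 → white
6 → blue
4 → yellow
Multiplier 10^0 → black.
±1% tolerance → brown.

white, blue, yellow, black, brown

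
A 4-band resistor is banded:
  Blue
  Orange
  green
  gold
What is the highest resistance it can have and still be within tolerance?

6615000 Ω

Blue → 6 (first significant figure)
Orange → 3 (second significant figure)
Green → ×10^5 multiplier
Gold → ±5% tolerance
63 × 100000 = 6300000 Ω
Highest = 6300000 × (1 + 5/100) = 6615000 Ω.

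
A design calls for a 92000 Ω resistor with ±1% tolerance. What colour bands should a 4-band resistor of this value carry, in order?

white, red, orange, brown

92000 Ω = 92 × 10^3.
9 → white
2 → red
Multiplier 10^3 → orange.
±1% tolerance → brown.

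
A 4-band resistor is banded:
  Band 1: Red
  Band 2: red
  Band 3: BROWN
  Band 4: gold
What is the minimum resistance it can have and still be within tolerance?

209 Ω

Red → 2 (first significant figure)
Red → 2 (second significant figure)
Brown → ×10 multiplier
Gold → ±5% tolerance
22 × 10 = 220 Ω
Minimum = 220 × (1 − 5/100) = 209 Ω.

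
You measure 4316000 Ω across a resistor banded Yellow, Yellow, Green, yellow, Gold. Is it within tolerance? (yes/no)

Yellow → 4 (first significant figure)
Yellow → 4 (second significant figure)
Green → 5 (third significant figure)
Yellow → ×10^4 multiplier
Gold → ±5% tolerance
445 × 10000 = 4450000 Ω
Allowed range: 4227500 Ω to 4672500 Ω.
4316000 Ω lies inside that range.

yes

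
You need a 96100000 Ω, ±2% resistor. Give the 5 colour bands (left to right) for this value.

96100000 Ω = 961 × 10^5.
9 → white
6 → blue
1 → brown
Multiplier 10^5 → green.
±2% tolerance → red.

white, blue, brown, green, red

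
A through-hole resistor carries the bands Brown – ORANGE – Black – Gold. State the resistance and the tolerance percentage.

13 Ω ±5%

Brown → 1 (first significant figure)
Orange → 3 (second significant figure)
Black → ×1 multiplier
Gold → ±5% tolerance
13 × 1 = 13 Ω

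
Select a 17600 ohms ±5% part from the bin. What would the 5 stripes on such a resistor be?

brown, violet, blue, red, gold

17600 Ω = 176 × 10^2.
1 → brown
7 → violet
6 → blue
Multiplier 10^2 → red.
±5% tolerance → gold.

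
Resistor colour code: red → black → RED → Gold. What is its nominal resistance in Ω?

Red → 2 (first significant figure)
Black → 0 (second significant figure)
Red → ×10^2 multiplier
20 × 100 = 2000 Ω

2000 Ω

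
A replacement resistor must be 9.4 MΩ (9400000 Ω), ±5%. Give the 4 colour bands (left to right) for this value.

9400000 Ω = 94 × 10^5.
9 → white
4 → yellow
Multiplier 10^5 → green.
±5% tolerance → gold.

white, yellow, green, gold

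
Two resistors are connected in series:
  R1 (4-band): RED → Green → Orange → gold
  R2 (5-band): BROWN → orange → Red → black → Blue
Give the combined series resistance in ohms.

R1: red, green → 25; orange ×10^3 → 25000 Ω.
R2: brown, orange, red → 132; black ×1 → 132 Ω.
Series: 25000 + 132 = 25132 Ω.

25132 Ω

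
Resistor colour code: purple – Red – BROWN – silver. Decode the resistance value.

720 Ω

Violet → 7 (first significant figure)
Red → 2 (second significant figure)
Brown → ×10 multiplier
72 × 10 = 720 Ω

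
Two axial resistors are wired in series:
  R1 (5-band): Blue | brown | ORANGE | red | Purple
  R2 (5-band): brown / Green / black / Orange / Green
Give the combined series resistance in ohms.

R1: blue, brown, orange → 613; red ×10^2 → 61300 Ω.
R2: brown, green, black → 150; orange ×10^3 → 150000 Ω.
Series: 61300 + 150000 = 211300 Ω.

211300 Ω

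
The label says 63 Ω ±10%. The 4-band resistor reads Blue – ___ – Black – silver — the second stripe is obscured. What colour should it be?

orange

63 Ω = 63 × 10^0.
The second band gives digit 3 of the significand, and 3 is orange.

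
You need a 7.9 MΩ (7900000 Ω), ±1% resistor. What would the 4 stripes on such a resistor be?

7900000 Ω = 79 × 10^5.
7 → violet
9 → white
Multiplier 10^5 → green.
±1% tolerance → brown.

violet, white, green, brown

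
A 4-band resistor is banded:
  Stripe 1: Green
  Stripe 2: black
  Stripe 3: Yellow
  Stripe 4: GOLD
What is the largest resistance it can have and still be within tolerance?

525000 Ω

Green → 5 (first significant figure)
Black → 0 (second significant figure)
Yellow → ×10^4 multiplier
Gold → ±5% tolerance
50 × 10000 = 500000 Ω
Largest = 500000 × (1 + 5/100) = 525000 Ω.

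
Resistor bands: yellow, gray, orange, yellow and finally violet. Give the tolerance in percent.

The last band, violet, is the tolerance band.
Violet corresponds to ±0.1%.

±0.1%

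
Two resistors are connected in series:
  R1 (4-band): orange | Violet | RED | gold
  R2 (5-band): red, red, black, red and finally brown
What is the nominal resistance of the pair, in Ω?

25700 Ω

R1: orange, violet → 37; red ×10^2 → 3700 Ω.
R2: red, red, black → 220; red ×10^2 → 22000 Ω.
Series: 3700 + 22000 = 25700 Ω.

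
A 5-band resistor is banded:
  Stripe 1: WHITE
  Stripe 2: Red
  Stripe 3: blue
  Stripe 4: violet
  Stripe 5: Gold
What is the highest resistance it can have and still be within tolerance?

White → 9 (first significant figure)
Red → 2 (second significant figure)
Blue → 6 (third significant figure)
Violet → ×10^7 multiplier
Gold → ±5% tolerance
926 × 10000000 = 9260000000 Ω
Highest = 9260000000 × (1 + 5/100) = 9723000000 Ω.

9723000000 Ω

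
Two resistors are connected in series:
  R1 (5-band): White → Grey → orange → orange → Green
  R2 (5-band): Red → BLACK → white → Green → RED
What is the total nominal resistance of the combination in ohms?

R1: white, grey, orange → 983; orange ×10^3 → 983000 Ω.
R2: red, black, white → 209; green ×10^5 → 20900000 Ω.
Series: 983000 + 20900000 = 21883000 Ω.

21883000 Ω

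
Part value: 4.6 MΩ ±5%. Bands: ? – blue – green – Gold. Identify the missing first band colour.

yellow

4600000 Ω = 46 × 10^5.
The first band gives digit 4 of the significand, and 4 is yellow.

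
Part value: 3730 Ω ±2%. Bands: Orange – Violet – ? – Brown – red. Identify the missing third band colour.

orange

3730 Ω = 373 × 10^1.
The third band gives digit 3 of the significand, and 3 is orange.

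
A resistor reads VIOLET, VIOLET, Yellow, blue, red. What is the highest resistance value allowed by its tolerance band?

789480000 Ω

Violet → 7 (first significant figure)
Violet → 7 (second significant figure)
Yellow → 4 (third significant figure)
Blue → ×10^6 multiplier
Red → ±2% tolerance
774 × 1000000 = 774000000 Ω
Highest = 774000000 × (1 + 2/100) = 789480000 Ω.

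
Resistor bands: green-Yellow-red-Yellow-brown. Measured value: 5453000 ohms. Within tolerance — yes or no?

Green → 5 (first significant figure)
Yellow → 4 (second significant figure)
Red → 2 (third significant figure)
Yellow → ×10^4 multiplier
Brown → ±1% tolerance
542 × 10000 = 5420000 Ω
Allowed range: 5365800 Ω to 5474200 Ω.
5453000 ohms lies inside that range.

yes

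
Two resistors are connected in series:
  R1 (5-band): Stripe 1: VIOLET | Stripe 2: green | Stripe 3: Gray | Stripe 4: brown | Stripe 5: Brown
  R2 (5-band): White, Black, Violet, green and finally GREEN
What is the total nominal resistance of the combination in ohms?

90707580 Ω

R1: violet, green, grey → 758; brown ×10 → 7580 Ω.
R2: white, black, violet → 907; green ×10^5 → 90700000 Ω.
Series: 7580 + 90700000 = 90707580 Ω.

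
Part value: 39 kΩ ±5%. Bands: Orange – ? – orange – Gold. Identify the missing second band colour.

39000 Ω = 39 × 10^3.
The second band gives digit 9 of the significand, and 9 is white.

white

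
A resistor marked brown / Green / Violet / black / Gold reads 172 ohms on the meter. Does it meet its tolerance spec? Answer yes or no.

no

Brown → 1 (first significant figure)
Green → 5 (second significant figure)
Violet → 7 (third significant figure)
Black → ×1 multiplier
Gold → ±5% tolerance
157 × 1 = 157 Ω
Allowed range: 149.15 Ω to 164.85 Ω.
172 ohms lies outside that range.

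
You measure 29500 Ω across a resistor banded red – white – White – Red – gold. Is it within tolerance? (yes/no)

yes

Red → 2 (first significant figure)
White → 9 (second significant figure)
White → 9 (third significant figure)
Red → ×10^2 multiplier
Gold → ±5% tolerance
299 × 100 = 29900 Ω
Allowed range: 28405 Ω to 31395 Ω.
29500 Ω lies inside that range.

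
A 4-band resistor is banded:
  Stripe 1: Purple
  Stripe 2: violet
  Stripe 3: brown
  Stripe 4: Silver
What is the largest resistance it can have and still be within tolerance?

Violet → 7 (first significant figure)
Violet → 7 (second significant figure)
Brown → ×10 multiplier
Silver → ±10% tolerance
77 × 10 = 770 Ω
Largest = 770 × (1 + 10/100) = 847 Ω.

847 Ω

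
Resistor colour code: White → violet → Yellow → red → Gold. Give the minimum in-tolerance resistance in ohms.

White → 9 (first significant figure)
Violet → 7 (second significant figure)
Yellow → 4 (third significant figure)
Red → ×10^2 multiplier
Gold → ±5% tolerance
974 × 100 = 97400 Ω
Minimum = 97400 × (1 − 5/100) = 92530 Ω.

92530 Ω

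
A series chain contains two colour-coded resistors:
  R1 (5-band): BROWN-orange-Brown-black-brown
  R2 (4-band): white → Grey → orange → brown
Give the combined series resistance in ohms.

R1: brown, orange, brown → 131; black ×1 → 131 Ω.
R2: white, grey → 98; orange ×10^3 → 98000 Ω.
Series: 131 + 98000 = 98131 Ω.

98131 Ω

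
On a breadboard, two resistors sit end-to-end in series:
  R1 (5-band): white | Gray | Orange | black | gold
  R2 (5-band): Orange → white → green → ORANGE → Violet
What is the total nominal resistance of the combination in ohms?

R1: white, grey, orange → 983; black ×1 → 983 Ω.
R2: orange, white, green → 395; orange ×10^3 → 395000 Ω.
Series: 983 + 395000 = 395983 Ω.

395983 Ω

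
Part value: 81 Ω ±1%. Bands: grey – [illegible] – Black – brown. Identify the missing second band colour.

brown

81 Ω = 81 × 10^0.
The second band gives digit 1 of the significand, and 1 is brown.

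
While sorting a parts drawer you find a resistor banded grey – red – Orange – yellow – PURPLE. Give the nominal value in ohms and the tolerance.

Grey → 8 (first significant figure)
Red → 2 (second significant figure)
Orange → 3 (third significant figure)
Yellow → ×10^4 multiplier
Violet → ±0.1% tolerance
823 × 10000 = 8230000 Ω

8230000 Ω ±0.1%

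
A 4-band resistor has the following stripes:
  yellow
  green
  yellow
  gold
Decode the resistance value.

450000 Ω

Yellow → 4 (first significant figure)
Green → 5 (second significant figure)
Yellow → ×10^4 multiplier
45 × 10000 = 450000 Ω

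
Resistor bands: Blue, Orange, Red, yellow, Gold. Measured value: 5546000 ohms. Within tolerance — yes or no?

no

Blue → 6 (first significant figure)
Orange → 3 (second significant figure)
Red → 2 (third significant figure)
Yellow → ×10^4 multiplier
Gold → ±5% tolerance
632 × 10000 = 6320000 Ω
Allowed range: 6004000 Ω to 6636000 Ω.
5546000 ohms lies outside that range.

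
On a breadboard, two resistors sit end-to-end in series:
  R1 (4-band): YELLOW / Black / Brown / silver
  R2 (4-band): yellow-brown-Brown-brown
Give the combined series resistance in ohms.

R1: yellow, black → 40; brown ×10 → 400 Ω.
R2: yellow, brown → 41; brown ×10 → 410 Ω.
Series: 400 + 410 = 810 Ω.

810 Ω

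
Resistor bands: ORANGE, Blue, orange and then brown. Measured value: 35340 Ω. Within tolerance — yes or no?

Orange → 3 (first significant figure)
Blue → 6 (second significant figure)
Orange → ×10^3 multiplier
Brown → ±1% tolerance
36 × 1000 = 36000 Ω
Allowed range: 35640 Ω to 36360 Ω.
35340 Ω lies outside that range.

no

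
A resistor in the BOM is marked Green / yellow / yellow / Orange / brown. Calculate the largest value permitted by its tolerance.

Green → 5 (first significant figure)
Yellow → 4 (second significant figure)
Yellow → 4 (third significant figure)
Orange → ×10^3 multiplier
Brown → ±1% tolerance
544 × 1000 = 544000 Ω
Largest = 544000 × (1 + 1/100) = 549440 Ω.

549440 Ω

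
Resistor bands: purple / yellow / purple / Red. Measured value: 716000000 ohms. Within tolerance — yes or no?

no

Violet → 7 (first significant figure)
Yellow → 4 (second significant figure)
Violet → ×10^7 multiplier
Red → ±2% tolerance
74 × 10000000 = 740000000 Ω
Allowed range: 725200000 Ω to 754800000 Ω.
716000000 ohms lies outside that range.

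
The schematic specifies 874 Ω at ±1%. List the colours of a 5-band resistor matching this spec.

874 Ω = 874 × 10^0.
8 → grey
7 → violet
4 → yellow
Multiplier 10^0 → black.
±1% tolerance → brown.

grey, violet, yellow, black, brown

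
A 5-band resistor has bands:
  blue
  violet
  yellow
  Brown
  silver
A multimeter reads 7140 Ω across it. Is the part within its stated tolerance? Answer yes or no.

Blue → 6 (first significant figure)
Violet → 7 (second significant figure)
Yellow → 4 (third significant figure)
Brown → ×10 multiplier
Silver → ±10% tolerance
674 × 10 = 6740 Ω
Allowed range: 6066 Ω to 7414 Ω.
7140 Ω lies inside that range.

yes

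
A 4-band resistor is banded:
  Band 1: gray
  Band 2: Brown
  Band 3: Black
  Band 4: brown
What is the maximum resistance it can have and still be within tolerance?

Grey → 8 (first significant figure)
Brown → 1 (second significant figure)
Black → ×1 multiplier
Brown → ±1% tolerance
81 × 1 = 81 Ω
Maximum = 81 × (1 + 1/100) = 81.81 Ω.

81.81 Ω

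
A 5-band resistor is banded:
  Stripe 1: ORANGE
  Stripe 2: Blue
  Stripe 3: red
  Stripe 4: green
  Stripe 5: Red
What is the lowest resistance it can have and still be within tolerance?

35476000 Ω

Orange → 3 (first significant figure)
Blue → 6 (second significant figure)
Red → 2 (third significant figure)
Green → ×10^5 multiplier
Red → ±2% tolerance
362 × 100000 = 36200000 Ω
Lowest = 36200000 × (1 − 2/100) = 35476000 Ω.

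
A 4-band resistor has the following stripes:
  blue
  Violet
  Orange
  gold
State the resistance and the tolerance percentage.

Blue → 6 (first significant figure)
Violet → 7 (second significant figure)
Orange → ×10^3 multiplier
Gold → ±5% tolerance
67 × 1000 = 67000 Ω

67000 Ω ±5%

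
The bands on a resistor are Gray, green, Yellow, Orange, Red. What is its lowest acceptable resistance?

Grey → 8 (first significant figure)
Green → 5 (second significant figure)
Yellow → 4 (third significant figure)
Orange → ×10^3 multiplier
Red → ±2% tolerance
854 × 1000 = 854000 Ω
Lowest = 854000 × (1 − 2/100) = 836920 Ω.

836920 Ω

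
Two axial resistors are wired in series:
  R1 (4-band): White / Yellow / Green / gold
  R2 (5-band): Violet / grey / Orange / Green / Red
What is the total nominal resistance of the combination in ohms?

R1: white, yellow → 94; green ×10^5 → 9400000 Ω.
R2: violet, grey, orange → 783; green ×10^5 → 78300000 Ω.
Series: 9400000 + 78300000 = 87700000 Ω.

87700000 Ω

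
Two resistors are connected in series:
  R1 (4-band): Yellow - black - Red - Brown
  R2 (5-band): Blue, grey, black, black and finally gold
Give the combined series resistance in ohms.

R1: yellow, black → 40; red ×10^2 → 4000 Ω.
R2: blue, grey, black → 680; black ×1 → 680 Ω.
Series: 4000 + 680 = 4680 Ω.

4680 Ω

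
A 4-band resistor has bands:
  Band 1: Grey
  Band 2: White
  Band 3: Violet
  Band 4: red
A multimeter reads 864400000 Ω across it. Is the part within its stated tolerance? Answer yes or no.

no

Grey → 8 (first significant figure)
White → 9 (second significant figure)
Violet → ×10^7 multiplier
Red → ±2% tolerance
89 × 10000000 = 890000000 Ω
Allowed range: 872200000 Ω to 907800000 Ω.
864400000 Ω lies outside that range.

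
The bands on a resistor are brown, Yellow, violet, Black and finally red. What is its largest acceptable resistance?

Brown → 1 (first significant figure)
Yellow → 4 (second significant figure)
Violet → 7 (third significant figure)
Black → ×1 multiplier
Red → ±2% tolerance
147 × 1 = 147 Ω
Largest = 147 × (1 + 2/100) = 149.94 Ω.

149.94 Ω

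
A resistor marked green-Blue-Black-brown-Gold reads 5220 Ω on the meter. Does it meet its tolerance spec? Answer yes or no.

no

Green → 5 (first significant figure)
Blue → 6 (second significant figure)
Black → 0 (third significant figure)
Brown → ×10 multiplier
Gold → ±5% tolerance
560 × 10 = 5600 Ω
Allowed range: 5320 Ω to 5880 Ω.
5220 Ω lies outside that range.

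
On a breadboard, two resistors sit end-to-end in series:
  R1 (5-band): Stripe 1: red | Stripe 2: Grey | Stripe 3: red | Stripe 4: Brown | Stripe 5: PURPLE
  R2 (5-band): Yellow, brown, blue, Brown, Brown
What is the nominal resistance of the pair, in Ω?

R1: red, grey, red → 282; brown ×10 → 2820 Ω.
R2: yellow, brown, blue → 416; brown ×10 → 4160 Ω.
Series: 2820 + 4160 = 6980 Ω.

6980 Ω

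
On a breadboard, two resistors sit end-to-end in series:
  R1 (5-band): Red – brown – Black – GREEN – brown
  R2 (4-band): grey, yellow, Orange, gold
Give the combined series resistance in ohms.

R1: red, brown, black → 210; green ×10^5 → 21000000 Ω.
R2: grey, yellow → 84; orange ×10^3 → 84000 Ω.
Series: 21000000 + 84000 = 21084000 Ω.

21084000 Ω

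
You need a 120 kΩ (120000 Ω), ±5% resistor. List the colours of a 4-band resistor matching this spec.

120000 Ω = 12 × 10^4.
1 → brown
2 → red
Multiplier 10^4 → yellow.
±5% tolerance → gold.

brown, red, yellow, gold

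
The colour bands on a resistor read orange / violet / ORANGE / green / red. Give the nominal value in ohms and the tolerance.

37300000 Ω ±2%

Orange → 3 (first significant figure)
Violet → 7 (second significant figure)
Orange → 3 (third significant figure)
Green → ×10^5 multiplier
Red → ±2% tolerance
373 × 100000 = 37300000 Ω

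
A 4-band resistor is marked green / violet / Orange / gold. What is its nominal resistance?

Green → 5 (first significant figure)
Violet → 7 (second significant figure)
Orange → ×10^3 multiplier
57 × 1000 = 57000 Ω

57000 Ω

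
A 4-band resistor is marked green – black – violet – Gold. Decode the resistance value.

500000000 Ω

Green → 5 (first significant figure)
Black → 0 (second significant figure)
Violet → ×10^7 multiplier
50 × 10000000 = 500000000 Ω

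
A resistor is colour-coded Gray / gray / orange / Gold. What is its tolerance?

The last band, gold, is the tolerance band.
Gold corresponds to ±5%.

±5%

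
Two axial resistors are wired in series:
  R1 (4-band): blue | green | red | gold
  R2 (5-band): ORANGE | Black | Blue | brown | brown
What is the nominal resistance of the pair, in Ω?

R1: blue, green → 65; red ×10^2 → 6500 Ω.
R2: orange, black, blue → 306; brown ×10 → 3060 Ω.
Series: 6500 + 3060 = 9560 Ω.

9560 Ω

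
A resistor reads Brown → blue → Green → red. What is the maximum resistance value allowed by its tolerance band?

1632000 Ω

Brown → 1 (first significant figure)
Blue → 6 (second significant figure)
Green → ×10^5 multiplier
Red → ±2% tolerance
16 × 100000 = 1600000 Ω
Maximum = 1600000 × (1 + 2/100) = 1632000 Ω.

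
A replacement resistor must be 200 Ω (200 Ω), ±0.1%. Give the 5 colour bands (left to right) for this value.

red, black, black, black, violet

200 Ω = 200 × 10^0.
2 → red
0 → black
0 → black
Multiplier 10^0 → black.
±0.1% tolerance → violet.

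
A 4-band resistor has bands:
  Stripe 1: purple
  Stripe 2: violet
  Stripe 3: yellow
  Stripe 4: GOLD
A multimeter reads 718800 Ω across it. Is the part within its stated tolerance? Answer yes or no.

Violet → 7 (first significant figure)
Violet → 7 (second significant figure)
Yellow → ×10^4 multiplier
Gold → ±5% tolerance
77 × 10000 = 770000 Ω
Allowed range: 731500 Ω to 808500 Ω.
718800 Ω lies outside that range.

no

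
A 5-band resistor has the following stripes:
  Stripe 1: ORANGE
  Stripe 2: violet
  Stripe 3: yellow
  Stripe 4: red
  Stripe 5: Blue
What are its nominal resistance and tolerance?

Orange → 3 (first significant figure)
Violet → 7 (second significant figure)
Yellow → 4 (third significant figure)
Red → ×10^2 multiplier
Blue → ±0.25% tolerance
374 × 100 = 37400 Ω

37400 Ω ±0.25%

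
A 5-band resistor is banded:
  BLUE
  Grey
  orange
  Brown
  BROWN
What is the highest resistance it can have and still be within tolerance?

6898.3 Ω

Blue → 6 (first significant figure)
Grey → 8 (second significant figure)
Orange → 3 (third significant figure)
Brown → ×10 multiplier
Brown → ±1% tolerance
683 × 10 = 6830 Ω
Highest = 6830 × (1 + 1/100) = 6898.3 Ω.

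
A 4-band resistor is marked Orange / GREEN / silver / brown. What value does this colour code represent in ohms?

Orange → 3 (first significant figure)
Green → 5 (second significant figure)
Silver → ×0.01 multiplier
35 × 0.01 = 0.35 Ω

0.35 Ω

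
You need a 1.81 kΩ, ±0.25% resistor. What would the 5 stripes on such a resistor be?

brown, grey, brown, brown, blue

1810 Ω = 181 × 10^1.
1 → brown
8 → grey
1 → brown
Multiplier 10^1 → brown.
±0.25% tolerance → blue.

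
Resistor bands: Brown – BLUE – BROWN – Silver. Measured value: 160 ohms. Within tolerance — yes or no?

Brown → 1 (first significant figure)
Blue → 6 (second significant figure)
Brown → ×10 multiplier
Silver → ±10% tolerance
16 × 10 = 160 Ω
Allowed range: 144 Ω to 176 Ω.
160 ohms lies inside that range.

yes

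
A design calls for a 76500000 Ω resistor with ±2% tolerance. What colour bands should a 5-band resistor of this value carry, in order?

76500000 Ω = 765 × 10^5.
7 → violet
6 → blue
5 → green
Multiplier 10^5 → green.
±2% tolerance → red.

violet, blue, green, green, red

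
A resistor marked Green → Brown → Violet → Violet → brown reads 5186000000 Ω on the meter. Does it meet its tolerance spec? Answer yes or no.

Green → 5 (first significant figure)
Brown → 1 (second significant figure)
Violet → 7 (third significant figure)
Violet → ×10^7 multiplier
Brown → ±1% tolerance
517 × 10000000 = 5170000000 Ω
Allowed range: 5118300000 Ω to 5221700000 Ω.
5186000000 Ω lies inside that range.

yes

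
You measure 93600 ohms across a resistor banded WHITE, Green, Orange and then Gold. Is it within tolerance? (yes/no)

yes

White → 9 (first significant figure)
Green → 5 (second significant figure)
Orange → ×10^3 multiplier
Gold → ±5% tolerance
95 × 1000 = 95000 Ω
Allowed range: 90250 Ω to 99750 Ω.
93600 ohms lies inside that range.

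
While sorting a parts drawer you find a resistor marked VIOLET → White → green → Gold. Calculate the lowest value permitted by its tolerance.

7505000 Ω

Violet → 7 (first significant figure)
White → 9 (second significant figure)
Green → ×10^5 multiplier
Gold → ±5% tolerance
79 × 100000 = 7900000 Ω
Lowest = 7900000 × (1 − 5/100) = 7505000 Ω.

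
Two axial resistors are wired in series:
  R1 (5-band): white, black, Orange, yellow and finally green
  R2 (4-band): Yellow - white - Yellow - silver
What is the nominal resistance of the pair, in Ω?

9520000 Ω

R1: white, black, orange → 903; yellow ×10^4 → 9030000 Ω.
R2: yellow, white → 49; yellow ×10^4 → 490000 Ω.
Series: 9030000 + 490000 = 9520000 Ω.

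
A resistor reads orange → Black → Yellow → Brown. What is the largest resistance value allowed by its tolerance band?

303000 Ω

Orange → 3 (first significant figure)
Black → 0 (second significant figure)
Yellow → ×10^4 multiplier
Brown → ±1% tolerance
30 × 10000 = 300000 Ω
Largest = 300000 × (1 + 1/100) = 303000 Ω.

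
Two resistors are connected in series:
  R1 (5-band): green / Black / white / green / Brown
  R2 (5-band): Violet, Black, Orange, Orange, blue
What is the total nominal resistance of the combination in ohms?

R1: green, black, white → 509; green ×10^5 → 50900000 Ω.
R2: violet, black, orange → 703; orange ×10^3 → 703000 Ω.
Series: 50900000 + 703000 = 51603000 Ω.

51603000 Ω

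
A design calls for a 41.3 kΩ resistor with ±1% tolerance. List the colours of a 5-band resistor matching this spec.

41300 Ω = 413 × 10^2.
4 → yellow
1 → brown
3 → orange
Multiplier 10^2 → red.
±1% tolerance → brown.

yellow, brown, orange, red, brown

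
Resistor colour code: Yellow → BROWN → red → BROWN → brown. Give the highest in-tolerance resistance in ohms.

4161.2 Ω

Yellow → 4 (first significant figure)
Brown → 1 (second significant figure)
Red → 2 (third significant figure)
Brown → ×10 multiplier
Brown → ±1% tolerance
412 × 10 = 4120 Ω
Highest = 4120 × (1 + 1/100) = 4161.2 Ω.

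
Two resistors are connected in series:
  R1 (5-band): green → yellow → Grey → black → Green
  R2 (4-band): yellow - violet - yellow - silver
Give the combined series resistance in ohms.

470548 Ω

R1: green, yellow, grey → 548; black ×1 → 548 Ω.
R2: yellow, violet → 47; yellow ×10^4 → 470000 Ω.
Series: 548 + 470000 = 470548 Ω.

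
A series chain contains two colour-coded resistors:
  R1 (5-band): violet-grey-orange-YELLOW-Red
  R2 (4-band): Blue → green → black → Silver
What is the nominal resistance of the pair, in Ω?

7830065 Ω

R1: violet, grey, orange → 783; yellow ×10^4 → 7830000 Ω.
R2: blue, green → 65; black ×1 → 65 Ω.
Series: 7830000 + 65 = 7830065 Ω.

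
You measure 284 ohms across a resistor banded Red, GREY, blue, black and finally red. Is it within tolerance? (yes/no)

yes

Red → 2 (first significant figure)
Grey → 8 (second significant figure)
Blue → 6 (third significant figure)
Black → ×1 multiplier
Red → ±2% tolerance
286 × 1 = 286 Ω
Allowed range: 280.28 Ω to 291.72 Ω.
284 ohms lies inside that range.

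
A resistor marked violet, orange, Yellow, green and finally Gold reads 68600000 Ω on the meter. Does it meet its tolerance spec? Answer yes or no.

no

Violet → 7 (first significant figure)
Orange → 3 (second significant figure)
Yellow → 4 (third significant figure)
Green → ×10^5 multiplier
Gold → ±5% tolerance
734 × 100000 = 73400000 Ω
Allowed range: 69730000 Ω to 77070000 Ω.
68600000 Ω lies outside that range.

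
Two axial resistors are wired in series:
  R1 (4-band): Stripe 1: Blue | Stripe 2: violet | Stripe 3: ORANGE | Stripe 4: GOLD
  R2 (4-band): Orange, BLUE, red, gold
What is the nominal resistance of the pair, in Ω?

R1: blue, violet → 67; orange ×10^3 → 67000 Ω.
R2: orange, blue → 36; red ×10^2 → 3600 Ω.
Series: 67000 + 3600 = 70600 Ω.

70600 Ω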